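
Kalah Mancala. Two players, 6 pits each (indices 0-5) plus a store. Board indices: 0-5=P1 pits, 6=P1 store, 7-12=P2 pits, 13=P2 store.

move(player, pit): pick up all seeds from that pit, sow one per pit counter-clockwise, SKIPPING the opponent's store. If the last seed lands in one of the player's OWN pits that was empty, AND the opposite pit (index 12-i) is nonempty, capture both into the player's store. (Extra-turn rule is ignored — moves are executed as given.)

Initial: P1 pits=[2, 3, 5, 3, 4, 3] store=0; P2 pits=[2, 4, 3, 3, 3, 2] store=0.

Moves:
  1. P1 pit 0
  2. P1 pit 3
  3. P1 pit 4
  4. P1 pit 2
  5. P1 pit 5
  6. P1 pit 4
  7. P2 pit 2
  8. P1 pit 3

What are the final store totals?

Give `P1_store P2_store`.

Answer: 18 1

Derivation:
Move 1: P1 pit0 -> P1=[0,4,6,3,4,3](0) P2=[2,4,3,3,3,2](0)
Move 2: P1 pit3 -> P1=[0,4,6,0,5,4](1) P2=[2,4,3,3,3,2](0)
Move 3: P1 pit4 -> P1=[0,4,6,0,0,5](2) P2=[3,5,4,3,3,2](0)
Move 4: P1 pit2 -> P1=[0,4,0,1,1,6](3) P2=[4,6,4,3,3,2](0)
Move 5: P1 pit5 -> P1=[0,4,0,1,1,0](4) P2=[5,7,5,4,4,2](0)
Move 6: P1 pit4 -> P1=[0,4,0,1,0,0](10) P2=[0,7,5,4,4,2](0)
Move 7: P2 pit2 -> P1=[1,4,0,1,0,0](10) P2=[0,7,0,5,5,3](1)
Move 8: P1 pit3 -> P1=[1,4,0,0,0,0](18) P2=[0,0,0,5,5,3](1)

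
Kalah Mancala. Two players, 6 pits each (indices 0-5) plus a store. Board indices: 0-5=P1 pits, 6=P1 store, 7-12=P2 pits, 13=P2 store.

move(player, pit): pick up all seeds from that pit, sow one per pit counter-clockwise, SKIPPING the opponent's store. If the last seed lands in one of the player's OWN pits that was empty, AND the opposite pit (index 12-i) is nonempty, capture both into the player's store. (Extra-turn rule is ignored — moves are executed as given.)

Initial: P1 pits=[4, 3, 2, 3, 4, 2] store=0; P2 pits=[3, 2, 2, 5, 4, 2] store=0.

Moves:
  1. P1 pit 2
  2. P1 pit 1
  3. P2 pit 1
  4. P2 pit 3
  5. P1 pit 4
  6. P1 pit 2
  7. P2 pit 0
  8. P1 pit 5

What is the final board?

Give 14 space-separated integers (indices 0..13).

Answer: 5 1 0 6 0 0 4 1 2 5 2 6 3 1

Derivation:
Move 1: P1 pit2 -> P1=[4,3,0,4,5,2](0) P2=[3,2,2,5,4,2](0)
Move 2: P1 pit1 -> P1=[4,0,1,5,6,2](0) P2=[3,2,2,5,4,2](0)
Move 3: P2 pit1 -> P1=[4,0,1,5,6,2](0) P2=[3,0,3,6,4,2](0)
Move 4: P2 pit3 -> P1=[5,1,2,5,6,2](0) P2=[3,0,3,0,5,3](1)
Move 5: P1 pit4 -> P1=[5,1,2,5,0,3](1) P2=[4,1,4,1,5,3](1)
Move 6: P1 pit2 -> P1=[5,1,0,6,0,3](3) P2=[4,0,4,1,5,3](1)
Move 7: P2 pit0 -> P1=[5,1,0,6,0,3](3) P2=[0,1,5,2,6,3](1)
Move 8: P1 pit5 -> P1=[5,1,0,6,0,0](4) P2=[1,2,5,2,6,3](1)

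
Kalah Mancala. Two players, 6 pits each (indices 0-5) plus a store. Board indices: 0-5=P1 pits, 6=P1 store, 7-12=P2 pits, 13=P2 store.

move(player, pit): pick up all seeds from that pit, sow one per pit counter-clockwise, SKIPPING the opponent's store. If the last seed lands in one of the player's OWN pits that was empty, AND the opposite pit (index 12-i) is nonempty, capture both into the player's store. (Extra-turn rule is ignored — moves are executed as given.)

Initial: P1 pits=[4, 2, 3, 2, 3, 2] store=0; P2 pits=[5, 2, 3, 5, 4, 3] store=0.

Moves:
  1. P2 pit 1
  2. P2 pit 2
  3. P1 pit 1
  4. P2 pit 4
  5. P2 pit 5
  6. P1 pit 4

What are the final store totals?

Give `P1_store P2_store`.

Move 1: P2 pit1 -> P1=[4,2,3,2,3,2](0) P2=[5,0,4,6,4,3](0)
Move 2: P2 pit2 -> P1=[4,2,3,2,3,2](0) P2=[5,0,0,7,5,4](1)
Move 3: P1 pit1 -> P1=[4,0,4,3,3,2](0) P2=[5,0,0,7,5,4](1)
Move 4: P2 pit4 -> P1=[5,1,5,3,3,2](0) P2=[5,0,0,7,0,5](2)
Move 5: P2 pit5 -> P1=[6,2,6,4,3,2](0) P2=[5,0,0,7,0,0](3)
Move 6: P1 pit4 -> P1=[6,2,6,4,0,3](1) P2=[6,0,0,7,0,0](3)

Answer: 1 3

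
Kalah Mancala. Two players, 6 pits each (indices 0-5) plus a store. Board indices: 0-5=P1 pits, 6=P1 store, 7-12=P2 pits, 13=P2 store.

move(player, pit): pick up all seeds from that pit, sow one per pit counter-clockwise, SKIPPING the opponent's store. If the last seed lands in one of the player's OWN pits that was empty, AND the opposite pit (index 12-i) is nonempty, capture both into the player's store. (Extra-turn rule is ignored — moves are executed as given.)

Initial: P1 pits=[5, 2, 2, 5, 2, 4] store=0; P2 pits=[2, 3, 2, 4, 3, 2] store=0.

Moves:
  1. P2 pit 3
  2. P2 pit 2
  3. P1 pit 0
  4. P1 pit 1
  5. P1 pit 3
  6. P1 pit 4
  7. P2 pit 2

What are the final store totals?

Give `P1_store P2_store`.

Answer: 3 1

Derivation:
Move 1: P2 pit3 -> P1=[6,2,2,5,2,4](0) P2=[2,3,2,0,4,3](1)
Move 2: P2 pit2 -> P1=[6,2,2,5,2,4](0) P2=[2,3,0,1,5,3](1)
Move 3: P1 pit0 -> P1=[0,3,3,6,3,5](1) P2=[2,3,0,1,5,3](1)
Move 4: P1 pit1 -> P1=[0,0,4,7,4,5](1) P2=[2,3,0,1,5,3](1)
Move 5: P1 pit3 -> P1=[0,0,4,0,5,6](2) P2=[3,4,1,2,5,3](1)
Move 6: P1 pit4 -> P1=[0,0,4,0,0,7](3) P2=[4,5,2,2,5,3](1)
Move 7: P2 pit2 -> P1=[0,0,4,0,0,7](3) P2=[4,5,0,3,6,3](1)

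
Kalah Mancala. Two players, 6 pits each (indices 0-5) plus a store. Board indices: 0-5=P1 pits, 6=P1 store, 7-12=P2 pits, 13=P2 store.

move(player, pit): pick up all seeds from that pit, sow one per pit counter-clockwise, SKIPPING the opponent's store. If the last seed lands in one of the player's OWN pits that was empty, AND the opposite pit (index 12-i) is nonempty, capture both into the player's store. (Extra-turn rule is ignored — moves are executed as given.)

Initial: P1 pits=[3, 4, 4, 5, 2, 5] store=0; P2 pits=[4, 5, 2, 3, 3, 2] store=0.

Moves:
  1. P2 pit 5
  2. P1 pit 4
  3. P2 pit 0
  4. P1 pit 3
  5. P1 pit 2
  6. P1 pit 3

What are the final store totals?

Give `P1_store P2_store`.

Answer: 3 1

Derivation:
Move 1: P2 pit5 -> P1=[4,4,4,5,2,5](0) P2=[4,5,2,3,3,0](1)
Move 2: P1 pit4 -> P1=[4,4,4,5,0,6](1) P2=[4,5,2,3,3,0](1)
Move 3: P2 pit0 -> P1=[4,4,4,5,0,6](1) P2=[0,6,3,4,4,0](1)
Move 4: P1 pit3 -> P1=[4,4,4,0,1,7](2) P2=[1,7,3,4,4,0](1)
Move 5: P1 pit2 -> P1=[4,4,0,1,2,8](3) P2=[1,7,3,4,4,0](1)
Move 6: P1 pit3 -> P1=[4,4,0,0,3,8](3) P2=[1,7,3,4,4,0](1)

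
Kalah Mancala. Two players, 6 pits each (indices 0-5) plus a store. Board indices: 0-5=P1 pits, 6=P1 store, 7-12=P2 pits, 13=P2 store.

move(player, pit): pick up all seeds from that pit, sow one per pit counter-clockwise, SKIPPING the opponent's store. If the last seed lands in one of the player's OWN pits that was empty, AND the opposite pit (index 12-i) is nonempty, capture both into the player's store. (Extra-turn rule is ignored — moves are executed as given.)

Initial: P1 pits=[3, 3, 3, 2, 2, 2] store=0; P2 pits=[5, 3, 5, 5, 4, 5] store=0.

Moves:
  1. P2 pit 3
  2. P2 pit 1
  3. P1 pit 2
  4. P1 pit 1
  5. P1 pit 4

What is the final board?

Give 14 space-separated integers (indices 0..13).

Answer: 4 0 1 4 0 5 1 6 1 6 1 6 6 1

Derivation:
Move 1: P2 pit3 -> P1=[4,4,3,2,2,2](0) P2=[5,3,5,0,5,6](1)
Move 2: P2 pit1 -> P1=[4,4,3,2,2,2](0) P2=[5,0,6,1,6,6](1)
Move 3: P1 pit2 -> P1=[4,4,0,3,3,3](0) P2=[5,0,6,1,6,6](1)
Move 4: P1 pit1 -> P1=[4,0,1,4,4,4](0) P2=[5,0,6,1,6,6](1)
Move 5: P1 pit4 -> P1=[4,0,1,4,0,5](1) P2=[6,1,6,1,6,6](1)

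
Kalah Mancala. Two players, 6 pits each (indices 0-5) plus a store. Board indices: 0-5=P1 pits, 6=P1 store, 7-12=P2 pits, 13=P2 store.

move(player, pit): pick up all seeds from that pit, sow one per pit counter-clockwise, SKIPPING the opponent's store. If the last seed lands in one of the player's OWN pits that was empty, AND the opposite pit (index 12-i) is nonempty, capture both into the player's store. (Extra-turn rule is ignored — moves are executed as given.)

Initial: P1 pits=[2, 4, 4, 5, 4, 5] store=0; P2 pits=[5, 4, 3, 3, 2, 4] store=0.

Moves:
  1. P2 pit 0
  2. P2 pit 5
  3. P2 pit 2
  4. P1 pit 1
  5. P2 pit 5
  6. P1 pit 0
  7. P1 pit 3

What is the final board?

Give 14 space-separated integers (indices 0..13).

Move 1: P2 pit0 -> P1=[2,4,4,5,4,5](0) P2=[0,5,4,4,3,5](0)
Move 2: P2 pit5 -> P1=[3,5,5,6,4,5](0) P2=[0,5,4,4,3,0](1)
Move 3: P2 pit2 -> P1=[3,5,5,6,4,5](0) P2=[0,5,0,5,4,1](2)
Move 4: P1 pit1 -> P1=[3,0,6,7,5,6](1) P2=[0,5,0,5,4,1](2)
Move 5: P2 pit5 -> P1=[3,0,6,7,5,6](1) P2=[0,5,0,5,4,0](3)
Move 6: P1 pit0 -> P1=[0,1,7,8,5,6](1) P2=[0,5,0,5,4,0](3)
Move 7: P1 pit3 -> P1=[0,1,7,0,6,7](2) P2=[1,6,1,6,5,0](3)

Answer: 0 1 7 0 6 7 2 1 6 1 6 5 0 3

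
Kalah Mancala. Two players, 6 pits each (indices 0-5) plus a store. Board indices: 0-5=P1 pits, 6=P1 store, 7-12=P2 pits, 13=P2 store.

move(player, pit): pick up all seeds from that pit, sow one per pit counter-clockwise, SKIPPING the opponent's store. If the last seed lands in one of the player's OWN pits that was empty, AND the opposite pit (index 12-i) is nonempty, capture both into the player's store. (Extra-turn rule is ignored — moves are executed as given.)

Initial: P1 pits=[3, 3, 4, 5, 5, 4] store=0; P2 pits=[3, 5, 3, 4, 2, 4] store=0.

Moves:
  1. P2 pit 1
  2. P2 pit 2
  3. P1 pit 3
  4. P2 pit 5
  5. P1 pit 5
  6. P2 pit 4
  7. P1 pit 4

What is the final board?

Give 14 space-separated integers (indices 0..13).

Move 1: P2 pit1 -> P1=[3,3,4,5,5,4](0) P2=[3,0,4,5,3,5](1)
Move 2: P2 pit2 -> P1=[3,3,4,5,5,4](0) P2=[3,0,0,6,4,6](2)
Move 3: P1 pit3 -> P1=[3,3,4,0,6,5](1) P2=[4,1,0,6,4,6](2)
Move 4: P2 pit5 -> P1=[4,4,5,1,7,5](1) P2=[4,1,0,6,4,0](3)
Move 5: P1 pit5 -> P1=[4,4,5,1,7,0](2) P2=[5,2,1,7,4,0](3)
Move 6: P2 pit4 -> P1=[5,5,5,1,7,0](2) P2=[5,2,1,7,0,1](4)
Move 7: P1 pit4 -> P1=[5,5,5,1,0,1](3) P2=[6,3,2,8,1,1](4)

Answer: 5 5 5 1 0 1 3 6 3 2 8 1 1 4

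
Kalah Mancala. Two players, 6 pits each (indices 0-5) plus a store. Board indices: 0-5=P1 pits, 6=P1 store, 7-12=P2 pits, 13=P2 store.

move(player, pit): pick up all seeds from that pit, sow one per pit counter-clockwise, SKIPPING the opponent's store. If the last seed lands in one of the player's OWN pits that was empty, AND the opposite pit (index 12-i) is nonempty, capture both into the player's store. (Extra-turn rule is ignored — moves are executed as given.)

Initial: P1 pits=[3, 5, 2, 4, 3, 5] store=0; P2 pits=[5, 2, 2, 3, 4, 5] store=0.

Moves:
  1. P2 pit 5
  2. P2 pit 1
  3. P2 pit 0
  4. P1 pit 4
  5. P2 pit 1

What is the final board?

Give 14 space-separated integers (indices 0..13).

Move 1: P2 pit5 -> P1=[4,6,3,5,3,5](0) P2=[5,2,2,3,4,0](1)
Move 2: P2 pit1 -> P1=[4,6,3,5,3,5](0) P2=[5,0,3,4,4,0](1)
Move 3: P2 pit0 -> P1=[0,6,3,5,3,5](0) P2=[0,1,4,5,5,0](6)
Move 4: P1 pit4 -> P1=[0,6,3,5,0,6](1) P2=[1,1,4,5,5,0](6)
Move 5: P2 pit1 -> P1=[0,6,3,5,0,6](1) P2=[1,0,5,5,5,0](6)

Answer: 0 6 3 5 0 6 1 1 0 5 5 5 0 6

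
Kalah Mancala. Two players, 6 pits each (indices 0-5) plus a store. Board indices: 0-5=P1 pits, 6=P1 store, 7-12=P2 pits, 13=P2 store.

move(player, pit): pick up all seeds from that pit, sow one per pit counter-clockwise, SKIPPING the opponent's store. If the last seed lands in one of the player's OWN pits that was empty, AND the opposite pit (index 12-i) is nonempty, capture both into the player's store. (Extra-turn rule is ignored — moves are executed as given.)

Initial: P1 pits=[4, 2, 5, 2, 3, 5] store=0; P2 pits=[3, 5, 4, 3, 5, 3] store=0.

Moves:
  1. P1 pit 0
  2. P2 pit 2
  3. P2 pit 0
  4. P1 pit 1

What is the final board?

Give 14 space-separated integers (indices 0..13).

Move 1: P1 pit0 -> P1=[0,3,6,3,4,5](0) P2=[3,5,4,3,5,3](0)
Move 2: P2 pit2 -> P1=[0,3,6,3,4,5](0) P2=[3,5,0,4,6,4](1)
Move 3: P2 pit0 -> P1=[0,3,6,3,4,5](0) P2=[0,6,1,5,6,4](1)
Move 4: P1 pit1 -> P1=[0,0,7,4,5,5](0) P2=[0,6,1,5,6,4](1)

Answer: 0 0 7 4 5 5 0 0 6 1 5 6 4 1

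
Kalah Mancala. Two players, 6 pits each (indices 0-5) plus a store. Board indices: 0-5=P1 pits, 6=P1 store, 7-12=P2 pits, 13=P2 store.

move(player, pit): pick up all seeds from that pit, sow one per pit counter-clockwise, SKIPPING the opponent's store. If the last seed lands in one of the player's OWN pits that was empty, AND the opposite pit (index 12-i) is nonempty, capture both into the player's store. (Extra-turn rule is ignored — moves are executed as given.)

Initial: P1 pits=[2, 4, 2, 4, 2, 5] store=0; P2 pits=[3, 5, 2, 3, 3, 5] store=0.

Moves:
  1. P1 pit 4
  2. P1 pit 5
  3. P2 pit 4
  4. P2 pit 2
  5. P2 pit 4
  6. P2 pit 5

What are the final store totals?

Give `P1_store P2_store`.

Answer: 2 2

Derivation:
Move 1: P1 pit4 -> P1=[2,4,2,4,0,6](1) P2=[3,5,2,3,3,5](0)
Move 2: P1 pit5 -> P1=[2,4,2,4,0,0](2) P2=[4,6,3,4,4,5](0)
Move 3: P2 pit4 -> P1=[3,5,2,4,0,0](2) P2=[4,6,3,4,0,6](1)
Move 4: P2 pit2 -> P1=[3,5,2,4,0,0](2) P2=[4,6,0,5,1,7](1)
Move 5: P2 pit4 -> P1=[3,5,2,4,0,0](2) P2=[4,6,0,5,0,8](1)
Move 6: P2 pit5 -> P1=[4,6,3,5,1,1](2) P2=[5,6,0,5,0,0](2)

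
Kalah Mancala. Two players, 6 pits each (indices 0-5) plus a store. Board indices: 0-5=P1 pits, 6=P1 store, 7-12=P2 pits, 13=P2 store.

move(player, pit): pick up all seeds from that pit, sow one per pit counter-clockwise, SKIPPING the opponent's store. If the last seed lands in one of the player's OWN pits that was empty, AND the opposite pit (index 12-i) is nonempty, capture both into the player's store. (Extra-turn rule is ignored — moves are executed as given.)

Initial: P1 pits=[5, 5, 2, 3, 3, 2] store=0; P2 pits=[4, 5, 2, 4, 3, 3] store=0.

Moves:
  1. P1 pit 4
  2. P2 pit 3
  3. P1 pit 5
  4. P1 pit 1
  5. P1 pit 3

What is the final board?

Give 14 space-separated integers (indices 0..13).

Move 1: P1 pit4 -> P1=[5,5,2,3,0,3](1) P2=[5,5,2,4,3,3](0)
Move 2: P2 pit3 -> P1=[6,5,2,3,0,3](1) P2=[5,5,2,0,4,4](1)
Move 3: P1 pit5 -> P1=[6,5,2,3,0,0](2) P2=[6,6,2,0,4,4](1)
Move 4: P1 pit1 -> P1=[6,0,3,4,1,1](3) P2=[6,6,2,0,4,4](1)
Move 5: P1 pit3 -> P1=[6,0,3,0,2,2](4) P2=[7,6,2,0,4,4](1)

Answer: 6 0 3 0 2 2 4 7 6 2 0 4 4 1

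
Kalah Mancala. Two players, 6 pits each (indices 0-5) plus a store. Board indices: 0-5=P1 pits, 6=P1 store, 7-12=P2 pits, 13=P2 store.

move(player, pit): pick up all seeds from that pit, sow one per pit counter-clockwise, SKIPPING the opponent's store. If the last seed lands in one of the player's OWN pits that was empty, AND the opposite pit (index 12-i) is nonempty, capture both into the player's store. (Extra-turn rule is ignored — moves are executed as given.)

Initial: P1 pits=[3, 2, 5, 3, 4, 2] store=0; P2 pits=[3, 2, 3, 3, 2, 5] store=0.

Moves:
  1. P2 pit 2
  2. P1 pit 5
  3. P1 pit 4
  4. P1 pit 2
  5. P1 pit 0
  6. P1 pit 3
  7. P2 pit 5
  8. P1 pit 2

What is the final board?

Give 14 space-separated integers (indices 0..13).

Answer: 1 4 0 2 4 3 4 7 4 0 4 3 0 1

Derivation:
Move 1: P2 pit2 -> P1=[3,2,5,3,4,2](0) P2=[3,2,0,4,3,6](0)
Move 2: P1 pit5 -> P1=[3,2,5,3,4,0](1) P2=[4,2,0,4,3,6](0)
Move 3: P1 pit4 -> P1=[3,2,5,3,0,1](2) P2=[5,3,0,4,3,6](0)
Move 4: P1 pit2 -> P1=[3,2,0,4,1,2](3) P2=[6,3,0,4,3,6](0)
Move 5: P1 pit0 -> P1=[0,3,1,5,1,2](3) P2=[6,3,0,4,3,6](0)
Move 6: P1 pit3 -> P1=[0,3,1,0,2,3](4) P2=[7,4,0,4,3,6](0)
Move 7: P2 pit5 -> P1=[1,4,2,1,3,3](4) P2=[7,4,0,4,3,0](1)
Move 8: P1 pit2 -> P1=[1,4,0,2,4,3](4) P2=[7,4,0,4,3,0](1)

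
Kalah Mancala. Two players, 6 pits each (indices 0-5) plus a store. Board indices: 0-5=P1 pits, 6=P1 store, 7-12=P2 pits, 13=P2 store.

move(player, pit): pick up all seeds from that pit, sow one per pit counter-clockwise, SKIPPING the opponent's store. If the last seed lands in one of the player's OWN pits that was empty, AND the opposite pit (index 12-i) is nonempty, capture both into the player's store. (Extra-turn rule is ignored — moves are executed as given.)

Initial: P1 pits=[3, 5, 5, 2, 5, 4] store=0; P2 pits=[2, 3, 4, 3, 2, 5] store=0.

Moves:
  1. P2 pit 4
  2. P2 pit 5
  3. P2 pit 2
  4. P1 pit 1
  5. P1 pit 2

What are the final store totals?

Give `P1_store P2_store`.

Answer: 2 3

Derivation:
Move 1: P2 pit4 -> P1=[3,5,5,2,5,4](0) P2=[2,3,4,3,0,6](1)
Move 2: P2 pit5 -> P1=[4,6,6,3,6,4](0) P2=[2,3,4,3,0,0](2)
Move 3: P2 pit2 -> P1=[4,6,6,3,6,4](0) P2=[2,3,0,4,1,1](3)
Move 4: P1 pit1 -> P1=[4,0,7,4,7,5](1) P2=[3,3,0,4,1,1](3)
Move 5: P1 pit2 -> P1=[4,0,0,5,8,6](2) P2=[4,4,1,4,1,1](3)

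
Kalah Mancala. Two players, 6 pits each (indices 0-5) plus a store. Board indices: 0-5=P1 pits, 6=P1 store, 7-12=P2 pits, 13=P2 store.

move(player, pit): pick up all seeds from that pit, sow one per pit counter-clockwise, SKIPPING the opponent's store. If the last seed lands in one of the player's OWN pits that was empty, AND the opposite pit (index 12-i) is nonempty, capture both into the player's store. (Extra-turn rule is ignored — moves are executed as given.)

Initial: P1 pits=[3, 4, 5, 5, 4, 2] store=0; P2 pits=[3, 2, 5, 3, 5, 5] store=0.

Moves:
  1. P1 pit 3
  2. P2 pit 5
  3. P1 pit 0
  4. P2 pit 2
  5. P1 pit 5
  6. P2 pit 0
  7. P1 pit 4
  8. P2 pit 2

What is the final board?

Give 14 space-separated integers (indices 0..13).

Move 1: P1 pit3 -> P1=[3,4,5,0,5,3](1) P2=[4,3,5,3,5,5](0)
Move 2: P2 pit5 -> P1=[4,5,6,1,5,3](1) P2=[4,3,5,3,5,0](1)
Move 3: P1 pit0 -> P1=[0,6,7,2,6,3](1) P2=[4,3,5,3,5,0](1)
Move 4: P2 pit2 -> P1=[1,6,7,2,6,3](1) P2=[4,3,0,4,6,1](2)
Move 5: P1 pit5 -> P1=[1,6,7,2,6,0](2) P2=[5,4,0,4,6,1](2)
Move 6: P2 pit0 -> P1=[1,6,7,2,6,0](2) P2=[0,5,1,5,7,2](2)
Move 7: P1 pit4 -> P1=[1,6,7,2,0,1](3) P2=[1,6,2,6,7,2](2)
Move 8: P2 pit2 -> P1=[1,6,7,2,0,1](3) P2=[1,6,0,7,8,2](2)

Answer: 1 6 7 2 0 1 3 1 6 0 7 8 2 2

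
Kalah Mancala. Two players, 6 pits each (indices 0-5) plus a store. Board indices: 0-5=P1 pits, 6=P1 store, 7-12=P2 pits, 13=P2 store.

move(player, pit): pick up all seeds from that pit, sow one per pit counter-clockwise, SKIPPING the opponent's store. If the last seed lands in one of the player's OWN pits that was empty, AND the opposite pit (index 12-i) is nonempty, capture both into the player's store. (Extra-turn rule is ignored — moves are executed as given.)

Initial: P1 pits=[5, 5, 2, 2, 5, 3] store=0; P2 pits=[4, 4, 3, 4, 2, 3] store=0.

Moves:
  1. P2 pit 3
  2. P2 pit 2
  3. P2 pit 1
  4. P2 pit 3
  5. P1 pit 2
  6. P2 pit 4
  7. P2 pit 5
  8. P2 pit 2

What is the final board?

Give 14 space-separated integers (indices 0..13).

Move 1: P2 pit3 -> P1=[6,5,2,2,5,3](0) P2=[4,4,3,0,3,4](1)
Move 2: P2 pit2 -> P1=[6,5,2,2,5,3](0) P2=[4,4,0,1,4,5](1)
Move 3: P2 pit1 -> P1=[6,5,2,2,5,3](0) P2=[4,0,1,2,5,6](1)
Move 4: P2 pit3 -> P1=[6,5,2,2,5,3](0) P2=[4,0,1,0,6,7](1)
Move 5: P1 pit2 -> P1=[6,5,0,3,6,3](0) P2=[4,0,1,0,6,7](1)
Move 6: P2 pit4 -> P1=[7,6,1,4,6,3](0) P2=[4,0,1,0,0,8](2)
Move 7: P2 pit5 -> P1=[8,7,2,5,7,4](0) P2=[5,0,1,0,0,0](3)
Move 8: P2 pit2 -> P1=[8,7,0,5,7,4](0) P2=[5,0,0,0,0,0](6)

Answer: 8 7 0 5 7 4 0 5 0 0 0 0 0 6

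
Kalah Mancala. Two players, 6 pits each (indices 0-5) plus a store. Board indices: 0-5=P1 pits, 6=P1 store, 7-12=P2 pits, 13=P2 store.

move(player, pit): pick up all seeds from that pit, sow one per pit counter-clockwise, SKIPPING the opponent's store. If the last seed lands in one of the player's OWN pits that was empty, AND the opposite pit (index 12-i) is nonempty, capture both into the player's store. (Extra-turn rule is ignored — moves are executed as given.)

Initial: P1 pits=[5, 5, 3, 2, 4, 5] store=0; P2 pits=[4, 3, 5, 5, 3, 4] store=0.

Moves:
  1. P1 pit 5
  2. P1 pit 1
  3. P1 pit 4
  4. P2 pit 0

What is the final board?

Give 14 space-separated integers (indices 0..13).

Answer: 5 0 4 3 0 2 3 0 6 8 7 4 5 1

Derivation:
Move 1: P1 pit5 -> P1=[5,5,3,2,4,0](1) P2=[5,4,6,6,3,4](0)
Move 2: P1 pit1 -> P1=[5,0,4,3,5,1](2) P2=[5,4,6,6,3,4](0)
Move 3: P1 pit4 -> P1=[5,0,4,3,0,2](3) P2=[6,5,7,6,3,4](0)
Move 4: P2 pit0 -> P1=[5,0,4,3,0,2](3) P2=[0,6,8,7,4,5](1)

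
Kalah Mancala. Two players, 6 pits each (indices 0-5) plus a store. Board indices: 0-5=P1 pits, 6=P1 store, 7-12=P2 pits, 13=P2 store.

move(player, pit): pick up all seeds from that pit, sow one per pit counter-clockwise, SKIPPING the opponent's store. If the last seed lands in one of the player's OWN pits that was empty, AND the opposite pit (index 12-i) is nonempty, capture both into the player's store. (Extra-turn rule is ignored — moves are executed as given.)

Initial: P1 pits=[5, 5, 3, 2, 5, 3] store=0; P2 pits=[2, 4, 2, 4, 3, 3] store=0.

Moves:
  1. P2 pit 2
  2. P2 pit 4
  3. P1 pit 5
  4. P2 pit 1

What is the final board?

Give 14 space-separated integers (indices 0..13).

Answer: 6 6 3 2 5 0 1 3 0 1 6 1 5 2

Derivation:
Move 1: P2 pit2 -> P1=[5,5,3,2,5,3](0) P2=[2,4,0,5,4,3](0)
Move 2: P2 pit4 -> P1=[6,6,3,2,5,3](0) P2=[2,4,0,5,0,4](1)
Move 3: P1 pit5 -> P1=[6,6,3,2,5,0](1) P2=[3,5,0,5,0,4](1)
Move 4: P2 pit1 -> P1=[6,6,3,2,5,0](1) P2=[3,0,1,6,1,5](2)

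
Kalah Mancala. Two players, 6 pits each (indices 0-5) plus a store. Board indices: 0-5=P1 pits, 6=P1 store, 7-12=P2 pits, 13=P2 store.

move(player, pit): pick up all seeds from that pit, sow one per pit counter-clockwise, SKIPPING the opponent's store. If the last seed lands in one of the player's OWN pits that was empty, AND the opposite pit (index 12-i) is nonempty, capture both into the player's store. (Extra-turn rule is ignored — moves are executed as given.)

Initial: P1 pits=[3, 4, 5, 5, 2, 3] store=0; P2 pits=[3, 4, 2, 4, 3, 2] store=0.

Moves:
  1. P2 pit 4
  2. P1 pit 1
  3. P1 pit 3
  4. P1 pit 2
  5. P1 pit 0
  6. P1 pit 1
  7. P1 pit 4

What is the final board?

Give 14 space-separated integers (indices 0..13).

Answer: 0 0 2 2 0 7 3 6 7 4 5 0 3 1

Derivation:
Move 1: P2 pit4 -> P1=[4,4,5,5,2,3](0) P2=[3,4,2,4,0,3](1)
Move 2: P1 pit1 -> P1=[4,0,6,6,3,4](0) P2=[3,4,2,4,0,3](1)
Move 3: P1 pit3 -> P1=[4,0,6,0,4,5](1) P2=[4,5,3,4,0,3](1)
Move 4: P1 pit2 -> P1=[4,0,0,1,5,6](2) P2=[5,6,3,4,0,3](1)
Move 5: P1 pit0 -> P1=[0,1,1,2,6,6](2) P2=[5,6,3,4,0,3](1)
Move 6: P1 pit1 -> P1=[0,0,2,2,6,6](2) P2=[5,6,3,4,0,3](1)
Move 7: P1 pit4 -> P1=[0,0,2,2,0,7](3) P2=[6,7,4,5,0,3](1)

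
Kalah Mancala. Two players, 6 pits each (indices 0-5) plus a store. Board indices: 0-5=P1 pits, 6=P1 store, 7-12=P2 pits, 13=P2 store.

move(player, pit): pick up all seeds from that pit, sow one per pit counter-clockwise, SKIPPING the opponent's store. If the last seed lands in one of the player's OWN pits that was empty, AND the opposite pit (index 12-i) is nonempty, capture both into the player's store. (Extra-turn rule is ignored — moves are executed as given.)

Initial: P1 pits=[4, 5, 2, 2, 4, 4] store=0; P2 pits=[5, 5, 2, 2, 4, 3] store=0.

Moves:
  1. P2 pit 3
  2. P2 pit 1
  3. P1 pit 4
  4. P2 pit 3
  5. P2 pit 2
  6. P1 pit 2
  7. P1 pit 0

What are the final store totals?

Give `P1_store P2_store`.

Move 1: P2 pit3 -> P1=[4,5,2,2,4,4](0) P2=[5,5,2,0,5,4](0)
Move 2: P2 pit1 -> P1=[4,5,2,2,4,4](0) P2=[5,0,3,1,6,5](1)
Move 3: P1 pit4 -> P1=[4,5,2,2,0,5](1) P2=[6,1,3,1,6,5](1)
Move 4: P2 pit3 -> P1=[4,5,2,2,0,5](1) P2=[6,1,3,0,7,5](1)
Move 5: P2 pit2 -> P1=[4,5,2,2,0,5](1) P2=[6,1,0,1,8,6](1)
Move 6: P1 pit2 -> P1=[4,5,0,3,0,5](3) P2=[6,0,0,1,8,6](1)
Move 7: P1 pit0 -> P1=[0,6,1,4,1,5](3) P2=[6,0,0,1,8,6](1)

Answer: 3 1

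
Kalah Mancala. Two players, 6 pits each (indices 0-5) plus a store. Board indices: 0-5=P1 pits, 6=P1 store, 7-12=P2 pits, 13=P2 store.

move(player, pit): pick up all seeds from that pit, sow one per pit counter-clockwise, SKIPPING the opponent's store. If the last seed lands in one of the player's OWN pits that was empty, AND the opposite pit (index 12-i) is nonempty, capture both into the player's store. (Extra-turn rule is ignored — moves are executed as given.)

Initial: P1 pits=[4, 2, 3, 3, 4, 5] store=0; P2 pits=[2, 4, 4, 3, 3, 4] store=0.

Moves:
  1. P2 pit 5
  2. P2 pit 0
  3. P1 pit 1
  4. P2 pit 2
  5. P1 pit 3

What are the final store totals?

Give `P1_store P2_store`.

Answer: 1 2

Derivation:
Move 1: P2 pit5 -> P1=[5,3,4,3,4,5](0) P2=[2,4,4,3,3,0](1)
Move 2: P2 pit0 -> P1=[5,3,4,3,4,5](0) P2=[0,5,5,3,3,0](1)
Move 3: P1 pit1 -> P1=[5,0,5,4,5,5](0) P2=[0,5,5,3,3,0](1)
Move 4: P2 pit2 -> P1=[6,0,5,4,5,5](0) P2=[0,5,0,4,4,1](2)
Move 5: P1 pit3 -> P1=[6,0,5,0,6,6](1) P2=[1,5,0,4,4,1](2)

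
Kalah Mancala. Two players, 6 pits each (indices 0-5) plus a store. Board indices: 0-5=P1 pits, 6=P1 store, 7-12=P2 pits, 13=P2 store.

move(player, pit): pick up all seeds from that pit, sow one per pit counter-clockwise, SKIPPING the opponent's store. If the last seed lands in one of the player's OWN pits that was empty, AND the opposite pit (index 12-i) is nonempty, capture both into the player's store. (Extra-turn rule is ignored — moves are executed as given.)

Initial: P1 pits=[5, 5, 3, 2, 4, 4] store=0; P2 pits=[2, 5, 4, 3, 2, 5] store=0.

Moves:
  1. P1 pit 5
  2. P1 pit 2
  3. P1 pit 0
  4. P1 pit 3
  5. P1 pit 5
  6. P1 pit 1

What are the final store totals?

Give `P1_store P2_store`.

Move 1: P1 pit5 -> P1=[5,5,3,2,4,0](1) P2=[3,6,5,3,2,5](0)
Move 2: P1 pit2 -> P1=[5,5,0,3,5,0](5) P2=[0,6,5,3,2,5](0)
Move 3: P1 pit0 -> P1=[0,6,1,4,6,1](5) P2=[0,6,5,3,2,5](0)
Move 4: P1 pit3 -> P1=[0,6,1,0,7,2](6) P2=[1,6,5,3,2,5](0)
Move 5: P1 pit5 -> P1=[0,6,1,0,7,0](7) P2=[2,6,5,3,2,5](0)
Move 6: P1 pit1 -> P1=[0,0,2,1,8,1](8) P2=[3,6,5,3,2,5](0)

Answer: 8 0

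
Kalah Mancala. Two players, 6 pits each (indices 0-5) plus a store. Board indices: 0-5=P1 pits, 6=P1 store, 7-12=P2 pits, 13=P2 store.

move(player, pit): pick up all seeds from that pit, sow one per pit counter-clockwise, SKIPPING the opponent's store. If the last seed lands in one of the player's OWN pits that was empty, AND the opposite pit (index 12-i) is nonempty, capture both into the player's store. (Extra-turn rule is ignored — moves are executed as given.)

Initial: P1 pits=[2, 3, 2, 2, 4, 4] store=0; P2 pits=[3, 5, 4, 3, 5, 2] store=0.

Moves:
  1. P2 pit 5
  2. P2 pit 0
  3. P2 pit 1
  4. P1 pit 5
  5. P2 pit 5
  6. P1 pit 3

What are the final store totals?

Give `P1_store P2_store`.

Move 1: P2 pit5 -> P1=[3,3,2,2,4,4](0) P2=[3,5,4,3,5,0](1)
Move 2: P2 pit0 -> P1=[3,3,2,2,4,4](0) P2=[0,6,5,4,5,0](1)
Move 3: P2 pit1 -> P1=[4,3,2,2,4,4](0) P2=[0,0,6,5,6,1](2)
Move 4: P1 pit5 -> P1=[4,3,2,2,4,0](1) P2=[1,1,7,5,6,1](2)
Move 5: P2 pit5 -> P1=[4,3,2,2,4,0](1) P2=[1,1,7,5,6,0](3)
Move 6: P1 pit3 -> P1=[4,3,2,0,5,0](3) P2=[0,1,7,5,6,0](3)

Answer: 3 3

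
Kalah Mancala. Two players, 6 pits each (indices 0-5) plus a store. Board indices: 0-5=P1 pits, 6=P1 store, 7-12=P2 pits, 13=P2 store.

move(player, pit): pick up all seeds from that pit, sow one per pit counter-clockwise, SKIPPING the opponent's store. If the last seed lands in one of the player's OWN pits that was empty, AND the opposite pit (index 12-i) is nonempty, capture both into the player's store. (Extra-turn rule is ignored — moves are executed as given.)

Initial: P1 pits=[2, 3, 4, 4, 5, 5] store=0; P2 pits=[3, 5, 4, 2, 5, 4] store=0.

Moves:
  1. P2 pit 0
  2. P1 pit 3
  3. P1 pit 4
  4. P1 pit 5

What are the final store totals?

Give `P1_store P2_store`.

Move 1: P2 pit0 -> P1=[2,3,4,4,5,5](0) P2=[0,6,5,3,5,4](0)
Move 2: P1 pit3 -> P1=[2,3,4,0,6,6](1) P2=[1,6,5,3,5,4](0)
Move 3: P1 pit4 -> P1=[2,3,4,0,0,7](2) P2=[2,7,6,4,5,4](0)
Move 4: P1 pit5 -> P1=[2,3,4,0,0,0](3) P2=[3,8,7,5,6,5](0)

Answer: 3 0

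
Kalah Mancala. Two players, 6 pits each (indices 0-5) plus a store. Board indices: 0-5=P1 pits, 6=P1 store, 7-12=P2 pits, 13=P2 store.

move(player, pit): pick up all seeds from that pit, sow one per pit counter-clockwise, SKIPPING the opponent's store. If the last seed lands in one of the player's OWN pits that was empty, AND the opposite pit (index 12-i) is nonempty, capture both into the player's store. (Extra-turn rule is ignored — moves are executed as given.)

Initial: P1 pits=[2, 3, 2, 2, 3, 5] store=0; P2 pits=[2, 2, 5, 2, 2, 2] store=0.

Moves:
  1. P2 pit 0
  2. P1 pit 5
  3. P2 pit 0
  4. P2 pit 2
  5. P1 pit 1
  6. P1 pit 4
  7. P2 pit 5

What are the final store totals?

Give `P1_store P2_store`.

Answer: 2 2

Derivation:
Move 1: P2 pit0 -> P1=[2,3,2,2,3,5](0) P2=[0,3,6,2,2,2](0)
Move 2: P1 pit5 -> P1=[2,3,2,2,3,0](1) P2=[1,4,7,3,2,2](0)
Move 3: P2 pit0 -> P1=[2,3,2,2,3,0](1) P2=[0,5,7,3,2,2](0)
Move 4: P2 pit2 -> P1=[3,4,3,2,3,0](1) P2=[0,5,0,4,3,3](1)
Move 5: P1 pit1 -> P1=[3,0,4,3,4,1](1) P2=[0,5,0,4,3,3](1)
Move 6: P1 pit4 -> P1=[3,0,4,3,0,2](2) P2=[1,6,0,4,3,3](1)
Move 7: P2 pit5 -> P1=[4,1,4,3,0,2](2) P2=[1,6,0,4,3,0](2)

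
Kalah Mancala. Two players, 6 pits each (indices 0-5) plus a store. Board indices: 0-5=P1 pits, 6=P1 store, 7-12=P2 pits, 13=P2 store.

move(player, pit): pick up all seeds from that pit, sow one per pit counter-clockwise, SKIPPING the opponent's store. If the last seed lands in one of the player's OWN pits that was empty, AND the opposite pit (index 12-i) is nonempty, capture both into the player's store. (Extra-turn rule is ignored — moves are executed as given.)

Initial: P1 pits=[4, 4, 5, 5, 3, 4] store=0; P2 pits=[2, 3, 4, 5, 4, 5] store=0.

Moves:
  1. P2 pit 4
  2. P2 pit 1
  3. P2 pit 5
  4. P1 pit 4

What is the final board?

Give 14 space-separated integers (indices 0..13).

Move 1: P2 pit4 -> P1=[5,5,5,5,3,4](0) P2=[2,3,4,5,0,6](1)
Move 2: P2 pit1 -> P1=[5,0,5,5,3,4](0) P2=[2,0,5,6,0,6](7)
Move 3: P2 pit5 -> P1=[6,1,6,6,4,4](0) P2=[2,0,5,6,0,0](8)
Move 4: P1 pit4 -> P1=[6,1,6,6,0,5](1) P2=[3,1,5,6,0,0](8)

Answer: 6 1 6 6 0 5 1 3 1 5 6 0 0 8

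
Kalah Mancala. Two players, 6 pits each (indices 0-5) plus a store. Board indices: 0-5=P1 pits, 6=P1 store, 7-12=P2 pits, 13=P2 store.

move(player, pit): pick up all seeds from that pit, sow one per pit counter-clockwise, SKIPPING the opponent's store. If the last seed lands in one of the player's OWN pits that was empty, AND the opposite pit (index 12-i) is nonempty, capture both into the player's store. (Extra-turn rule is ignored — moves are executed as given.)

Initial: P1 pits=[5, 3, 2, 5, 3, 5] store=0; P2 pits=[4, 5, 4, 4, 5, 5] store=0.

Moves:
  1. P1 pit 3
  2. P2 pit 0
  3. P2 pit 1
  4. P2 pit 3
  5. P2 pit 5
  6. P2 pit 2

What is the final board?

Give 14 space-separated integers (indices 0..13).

Move 1: P1 pit3 -> P1=[5,3,2,0,4,6](1) P2=[5,6,4,4,5,5](0)
Move 2: P2 pit0 -> P1=[5,3,2,0,4,6](1) P2=[0,7,5,5,6,6](0)
Move 3: P2 pit1 -> P1=[6,4,2,0,4,6](1) P2=[0,0,6,6,7,7](1)
Move 4: P2 pit3 -> P1=[7,5,3,0,4,6](1) P2=[0,0,6,0,8,8](2)
Move 5: P2 pit5 -> P1=[8,6,4,1,5,0](1) P2=[0,0,6,0,8,0](11)
Move 6: P2 pit2 -> P1=[9,7,4,1,5,0](1) P2=[0,0,0,1,9,1](12)

Answer: 9 7 4 1 5 0 1 0 0 0 1 9 1 12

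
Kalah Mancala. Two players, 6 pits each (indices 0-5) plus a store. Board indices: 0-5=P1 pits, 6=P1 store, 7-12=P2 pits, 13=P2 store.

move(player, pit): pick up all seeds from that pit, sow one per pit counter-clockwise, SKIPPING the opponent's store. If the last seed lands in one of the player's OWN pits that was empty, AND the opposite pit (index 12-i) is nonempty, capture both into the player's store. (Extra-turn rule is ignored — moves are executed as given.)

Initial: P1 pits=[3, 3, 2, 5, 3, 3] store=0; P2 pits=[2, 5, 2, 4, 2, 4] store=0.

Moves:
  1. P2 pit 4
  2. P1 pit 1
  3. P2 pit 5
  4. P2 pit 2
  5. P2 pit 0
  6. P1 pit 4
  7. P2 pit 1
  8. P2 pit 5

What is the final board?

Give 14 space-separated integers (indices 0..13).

Move 1: P2 pit4 -> P1=[3,3,2,5,3,3](0) P2=[2,5,2,4,0,5](1)
Move 2: P1 pit1 -> P1=[3,0,3,6,4,3](0) P2=[2,5,2,4,0,5](1)
Move 3: P2 pit5 -> P1=[4,1,4,7,4,3](0) P2=[2,5,2,4,0,0](2)
Move 4: P2 pit2 -> P1=[4,0,4,7,4,3](0) P2=[2,5,0,5,0,0](4)
Move 5: P2 pit0 -> P1=[4,0,4,0,4,3](0) P2=[0,6,0,5,0,0](12)
Move 6: P1 pit4 -> P1=[4,0,4,0,0,4](1) P2=[1,7,0,5,0,0](12)
Move 7: P2 pit1 -> P1=[5,1,4,0,0,4](1) P2=[1,0,1,6,1,1](13)
Move 8: P2 pit5 -> P1=[5,1,4,0,0,4](1) P2=[1,0,1,6,1,0](14)

Answer: 5 1 4 0 0 4 1 1 0 1 6 1 0 14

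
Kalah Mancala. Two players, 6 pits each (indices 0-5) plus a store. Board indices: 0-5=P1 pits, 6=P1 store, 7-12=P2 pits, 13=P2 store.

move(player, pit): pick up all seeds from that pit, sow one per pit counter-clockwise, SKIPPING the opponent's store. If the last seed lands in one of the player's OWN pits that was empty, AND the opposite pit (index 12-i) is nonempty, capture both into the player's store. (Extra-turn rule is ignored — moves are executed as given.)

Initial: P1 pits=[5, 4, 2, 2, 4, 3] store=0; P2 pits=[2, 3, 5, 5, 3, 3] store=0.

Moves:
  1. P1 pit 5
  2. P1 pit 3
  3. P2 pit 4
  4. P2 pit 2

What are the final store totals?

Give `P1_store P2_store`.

Move 1: P1 pit5 -> P1=[5,4,2,2,4,0](1) P2=[3,4,5,5,3,3](0)
Move 2: P1 pit3 -> P1=[5,4,2,0,5,0](5) P2=[0,4,5,5,3,3](0)
Move 3: P2 pit4 -> P1=[6,4,2,0,5,0](5) P2=[0,4,5,5,0,4](1)
Move 4: P2 pit2 -> P1=[7,4,2,0,5,0](5) P2=[0,4,0,6,1,5](2)

Answer: 5 2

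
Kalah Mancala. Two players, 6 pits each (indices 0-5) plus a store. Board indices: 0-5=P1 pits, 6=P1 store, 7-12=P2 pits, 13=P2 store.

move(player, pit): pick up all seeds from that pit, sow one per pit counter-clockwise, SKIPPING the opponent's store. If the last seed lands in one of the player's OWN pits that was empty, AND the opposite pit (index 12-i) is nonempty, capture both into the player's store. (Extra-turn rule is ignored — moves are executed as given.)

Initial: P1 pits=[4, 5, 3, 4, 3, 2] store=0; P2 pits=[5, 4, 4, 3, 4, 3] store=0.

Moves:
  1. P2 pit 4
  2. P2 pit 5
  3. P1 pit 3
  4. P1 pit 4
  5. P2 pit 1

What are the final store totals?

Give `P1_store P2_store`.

Move 1: P2 pit4 -> P1=[5,6,3,4,3,2](0) P2=[5,4,4,3,0,4](1)
Move 2: P2 pit5 -> P1=[6,7,4,4,3,2](0) P2=[5,4,4,3,0,0](2)
Move 3: P1 pit3 -> P1=[6,7,4,0,4,3](1) P2=[6,4,4,3,0,0](2)
Move 4: P1 pit4 -> P1=[6,7,4,0,0,4](2) P2=[7,5,4,3,0,0](2)
Move 5: P2 pit1 -> P1=[6,7,4,0,0,4](2) P2=[7,0,5,4,1,1](3)

Answer: 2 3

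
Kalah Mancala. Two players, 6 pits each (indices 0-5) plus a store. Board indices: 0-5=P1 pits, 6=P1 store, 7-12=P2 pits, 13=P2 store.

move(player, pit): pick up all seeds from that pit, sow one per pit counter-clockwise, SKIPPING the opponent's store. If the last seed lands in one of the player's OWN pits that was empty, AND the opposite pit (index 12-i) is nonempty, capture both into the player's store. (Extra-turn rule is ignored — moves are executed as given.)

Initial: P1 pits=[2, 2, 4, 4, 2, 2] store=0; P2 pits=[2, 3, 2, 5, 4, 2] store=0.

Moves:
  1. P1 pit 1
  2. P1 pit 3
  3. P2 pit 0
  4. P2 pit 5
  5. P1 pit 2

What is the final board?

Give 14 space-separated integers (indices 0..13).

Move 1: P1 pit1 -> P1=[2,0,5,5,2,2](0) P2=[2,3,2,5,4,2](0)
Move 2: P1 pit3 -> P1=[2,0,5,0,3,3](1) P2=[3,4,2,5,4,2](0)
Move 3: P2 pit0 -> P1=[2,0,5,0,3,3](1) P2=[0,5,3,6,4,2](0)
Move 4: P2 pit5 -> P1=[3,0,5,0,3,3](1) P2=[0,5,3,6,4,0](1)
Move 5: P1 pit2 -> P1=[3,0,0,1,4,4](2) P2=[1,5,3,6,4,0](1)

Answer: 3 0 0 1 4 4 2 1 5 3 6 4 0 1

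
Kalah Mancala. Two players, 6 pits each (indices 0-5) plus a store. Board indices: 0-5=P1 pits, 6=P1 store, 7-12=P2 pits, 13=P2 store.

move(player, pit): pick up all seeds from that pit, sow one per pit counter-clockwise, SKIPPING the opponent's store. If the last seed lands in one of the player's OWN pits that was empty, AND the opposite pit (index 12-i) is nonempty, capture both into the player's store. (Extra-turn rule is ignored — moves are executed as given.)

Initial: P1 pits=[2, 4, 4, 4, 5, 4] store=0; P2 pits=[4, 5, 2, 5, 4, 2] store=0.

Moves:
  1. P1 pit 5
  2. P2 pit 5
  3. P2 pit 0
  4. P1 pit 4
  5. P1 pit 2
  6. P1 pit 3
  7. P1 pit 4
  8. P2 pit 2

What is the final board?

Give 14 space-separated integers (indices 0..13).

Answer: 1 4 0 0 0 4 5 2 9 0 7 6 1 6

Derivation:
Move 1: P1 pit5 -> P1=[2,4,4,4,5,0](1) P2=[5,6,3,5,4,2](0)
Move 2: P2 pit5 -> P1=[3,4,4,4,5,0](1) P2=[5,6,3,5,4,0](1)
Move 3: P2 pit0 -> P1=[0,4,4,4,5,0](1) P2=[0,7,4,6,5,0](5)
Move 4: P1 pit4 -> P1=[0,4,4,4,0,1](2) P2=[1,8,5,6,5,0](5)
Move 5: P1 pit2 -> P1=[0,4,0,5,1,2](3) P2=[1,8,5,6,5,0](5)
Move 6: P1 pit3 -> P1=[0,4,0,0,2,3](4) P2=[2,9,5,6,5,0](5)
Move 7: P1 pit4 -> P1=[0,4,0,0,0,4](5) P2=[2,9,5,6,5,0](5)
Move 8: P2 pit2 -> P1=[1,4,0,0,0,4](5) P2=[2,9,0,7,6,1](6)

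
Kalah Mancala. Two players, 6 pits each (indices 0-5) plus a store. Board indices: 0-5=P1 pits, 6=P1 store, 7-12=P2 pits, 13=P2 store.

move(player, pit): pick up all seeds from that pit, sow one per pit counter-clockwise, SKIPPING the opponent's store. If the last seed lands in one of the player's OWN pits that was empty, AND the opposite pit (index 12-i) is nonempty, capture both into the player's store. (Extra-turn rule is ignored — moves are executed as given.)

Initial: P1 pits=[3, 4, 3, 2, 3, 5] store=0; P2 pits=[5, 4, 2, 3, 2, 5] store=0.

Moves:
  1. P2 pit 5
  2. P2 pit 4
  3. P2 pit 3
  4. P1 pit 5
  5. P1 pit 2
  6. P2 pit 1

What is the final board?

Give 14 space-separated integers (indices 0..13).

Move 1: P2 pit5 -> P1=[4,5,4,3,3,5](0) P2=[5,4,2,3,2,0](1)
Move 2: P2 pit4 -> P1=[4,5,4,3,3,5](0) P2=[5,4,2,3,0,1](2)
Move 3: P2 pit3 -> P1=[4,5,4,3,3,5](0) P2=[5,4,2,0,1,2](3)
Move 4: P1 pit5 -> P1=[4,5,4,3,3,0](1) P2=[6,5,3,1,1,2](3)
Move 5: P1 pit2 -> P1=[4,5,0,4,4,1](2) P2=[6,5,3,1,1,2](3)
Move 6: P2 pit1 -> P1=[4,5,0,4,4,1](2) P2=[6,0,4,2,2,3](4)

Answer: 4 5 0 4 4 1 2 6 0 4 2 2 3 4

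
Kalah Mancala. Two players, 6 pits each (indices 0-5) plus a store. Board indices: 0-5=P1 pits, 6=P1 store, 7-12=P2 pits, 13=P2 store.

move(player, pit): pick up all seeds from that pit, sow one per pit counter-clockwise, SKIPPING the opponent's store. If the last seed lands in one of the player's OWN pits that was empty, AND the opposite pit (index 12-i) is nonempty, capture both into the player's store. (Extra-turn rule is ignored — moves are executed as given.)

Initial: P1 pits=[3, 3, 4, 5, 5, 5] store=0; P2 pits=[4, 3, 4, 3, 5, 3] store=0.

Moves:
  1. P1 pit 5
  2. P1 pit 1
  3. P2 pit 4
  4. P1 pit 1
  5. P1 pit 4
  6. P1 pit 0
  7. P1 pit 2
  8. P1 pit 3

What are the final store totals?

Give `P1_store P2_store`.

Answer: 10 1

Derivation:
Move 1: P1 pit5 -> P1=[3,3,4,5,5,0](1) P2=[5,4,5,4,5,3](0)
Move 2: P1 pit1 -> P1=[3,0,5,6,6,0](1) P2=[5,4,5,4,5,3](0)
Move 3: P2 pit4 -> P1=[4,1,6,6,6,0](1) P2=[5,4,5,4,0,4](1)
Move 4: P1 pit1 -> P1=[4,0,7,6,6,0](1) P2=[5,4,5,4,0,4](1)
Move 5: P1 pit4 -> P1=[4,0,7,6,0,1](2) P2=[6,5,6,5,0,4](1)
Move 6: P1 pit0 -> P1=[0,1,8,7,0,1](8) P2=[6,0,6,5,0,4](1)
Move 7: P1 pit2 -> P1=[0,1,0,8,1,2](9) P2=[7,1,7,6,0,4](1)
Move 8: P1 pit3 -> P1=[0,1,0,0,2,3](10) P2=[8,2,8,7,1,4](1)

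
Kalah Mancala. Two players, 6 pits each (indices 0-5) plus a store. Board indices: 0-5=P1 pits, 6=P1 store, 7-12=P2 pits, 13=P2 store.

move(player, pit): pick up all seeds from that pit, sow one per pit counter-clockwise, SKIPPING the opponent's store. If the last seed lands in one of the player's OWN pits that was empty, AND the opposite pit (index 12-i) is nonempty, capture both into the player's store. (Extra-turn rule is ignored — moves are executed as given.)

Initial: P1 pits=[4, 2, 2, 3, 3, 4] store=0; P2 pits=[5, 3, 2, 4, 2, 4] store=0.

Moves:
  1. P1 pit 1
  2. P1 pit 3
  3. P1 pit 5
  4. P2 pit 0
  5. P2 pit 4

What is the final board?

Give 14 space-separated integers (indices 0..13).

Answer: 6 0 3 0 4 0 2 0 5 4 6 0 6 2

Derivation:
Move 1: P1 pit1 -> P1=[4,0,3,4,3,4](0) P2=[5,3,2,4,2,4](0)
Move 2: P1 pit3 -> P1=[4,0,3,0,4,5](1) P2=[6,3,2,4,2,4](0)
Move 3: P1 pit5 -> P1=[4,0,3,0,4,0](2) P2=[7,4,3,5,2,4](0)
Move 4: P2 pit0 -> P1=[5,0,3,0,4,0](2) P2=[0,5,4,6,3,5](1)
Move 5: P2 pit4 -> P1=[6,0,3,0,4,0](2) P2=[0,5,4,6,0,6](2)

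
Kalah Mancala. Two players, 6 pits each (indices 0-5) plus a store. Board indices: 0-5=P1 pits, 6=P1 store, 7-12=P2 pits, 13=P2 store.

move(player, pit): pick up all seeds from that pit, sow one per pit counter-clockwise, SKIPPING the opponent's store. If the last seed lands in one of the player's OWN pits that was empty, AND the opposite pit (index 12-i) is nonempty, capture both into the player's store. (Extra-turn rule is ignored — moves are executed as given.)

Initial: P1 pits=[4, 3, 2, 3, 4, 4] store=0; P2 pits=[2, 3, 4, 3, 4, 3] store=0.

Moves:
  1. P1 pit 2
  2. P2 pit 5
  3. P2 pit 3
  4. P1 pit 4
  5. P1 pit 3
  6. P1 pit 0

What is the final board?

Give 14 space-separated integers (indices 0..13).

Move 1: P1 pit2 -> P1=[4,3,0,4,5,4](0) P2=[2,3,4,3,4,3](0)
Move 2: P2 pit5 -> P1=[5,4,0,4,5,4](0) P2=[2,3,4,3,4,0](1)
Move 3: P2 pit3 -> P1=[5,4,0,4,5,4](0) P2=[2,3,4,0,5,1](2)
Move 4: P1 pit4 -> P1=[5,4,0,4,0,5](1) P2=[3,4,5,0,5,1](2)
Move 5: P1 pit3 -> P1=[5,4,0,0,1,6](2) P2=[4,4,5,0,5,1](2)
Move 6: P1 pit0 -> P1=[0,5,1,1,2,7](2) P2=[4,4,5,0,5,1](2)

Answer: 0 5 1 1 2 7 2 4 4 5 0 5 1 2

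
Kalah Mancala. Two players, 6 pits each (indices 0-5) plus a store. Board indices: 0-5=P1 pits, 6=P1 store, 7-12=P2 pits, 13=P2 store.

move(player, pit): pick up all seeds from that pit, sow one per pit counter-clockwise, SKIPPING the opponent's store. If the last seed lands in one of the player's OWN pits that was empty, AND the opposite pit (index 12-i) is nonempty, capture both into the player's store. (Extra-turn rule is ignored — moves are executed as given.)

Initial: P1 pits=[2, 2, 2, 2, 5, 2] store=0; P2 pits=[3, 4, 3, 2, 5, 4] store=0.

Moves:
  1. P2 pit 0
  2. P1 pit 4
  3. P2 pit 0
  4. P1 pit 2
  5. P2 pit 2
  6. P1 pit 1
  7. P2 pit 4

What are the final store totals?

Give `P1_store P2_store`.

Answer: 9 2

Derivation:
Move 1: P2 pit0 -> P1=[2,2,2,2,5,2](0) P2=[0,5,4,3,5,4](0)
Move 2: P1 pit4 -> P1=[2,2,2,2,0,3](1) P2=[1,6,5,3,5,4](0)
Move 3: P2 pit0 -> P1=[2,2,2,2,0,3](1) P2=[0,7,5,3,5,4](0)
Move 4: P1 pit2 -> P1=[2,2,0,3,0,3](9) P2=[0,0,5,3,5,4](0)
Move 5: P2 pit2 -> P1=[3,2,0,3,0,3](9) P2=[0,0,0,4,6,5](1)
Move 6: P1 pit1 -> P1=[3,0,1,4,0,3](9) P2=[0,0,0,4,6,5](1)
Move 7: P2 pit4 -> P1=[4,1,2,5,0,3](9) P2=[0,0,0,4,0,6](2)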